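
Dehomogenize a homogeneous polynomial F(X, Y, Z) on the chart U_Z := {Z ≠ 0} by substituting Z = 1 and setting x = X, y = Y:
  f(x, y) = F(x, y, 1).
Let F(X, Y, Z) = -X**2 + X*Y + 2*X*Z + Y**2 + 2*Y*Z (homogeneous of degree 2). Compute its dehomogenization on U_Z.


f(x, y) = -x**2 + x*y + 2*x + y**2 + 2*y

On U_Z we set Z = 1. Each monomial c·X^i·Y^j·Z^k in F becomes c·x^i·y^j·1^k = c·x^i·y^j.
Substituting Z = 1: F(X, Y, 1) = -x**2 + x*y + 2*x + y**2 + 2*y.
Note: deg(f) ≤ deg(F) = 2; strict inequality happens when F is divisible by Z (lost terms).


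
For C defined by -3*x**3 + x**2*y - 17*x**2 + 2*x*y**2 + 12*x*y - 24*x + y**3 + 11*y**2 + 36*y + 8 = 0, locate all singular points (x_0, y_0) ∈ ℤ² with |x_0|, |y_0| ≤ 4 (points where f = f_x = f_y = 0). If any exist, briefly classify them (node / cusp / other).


Singular points: {(-2, -2)}; classification: node.

Compute partial derivatives:
  f_x = -9*x**2 + 2*x*y - 34*x + 2*y**2 + 12*y - 24.
  f_y = x**2 + 4*x*y + 12*x + 3*y**2 + 22*y + 36.
Scan x_0 ∈ {−4, ..., 4}. For each x_0, f_y(x_0, y) is a polynomial in y; find its integer roots y ∈ {−4, ..., 4}, then test f_x and f at those candidates.
  x = -4: f_y(-4, y) = 3*y**2 + 6*y + 4; no integer root y with |y| ≤ 4.
  x = -3: f_y(-3, y) = 3*y**2 + 10*y + 9; no integer root y with |y| ≤ 4.
  x = -2: f_y(-2, y) = 3*y**2 + 14*y + 16; vanishes at y ∈ {-2}. (-2, -2): f_x = 0, f = 0 — SINGULAR.
  x = -1: f_y(-1, y) = 3*y**2 + 18*y + 25; no integer root y with |y| ≤ 4.
  x = 0: f_y(0, y) = 3*y**2 + 22*y + 36; no integer root y with |y| ≤ 4.
  x = 1: f_y(1, y) = 3*y**2 + 26*y + 49; no integer root y with |y| ≤ 4.
  x = 2: f_y(2, y) = 3*y**2 + 30*y + 64; no integer root y with |y| ≤ 4.
  x = 3: f_y(3, y) = 3*y**2 + 34*y + 81; no integer root y with |y| ≤ 4.
  x = 4: f_y(4, y) = 3*y**2 + 38*y + 100; no integer root y with |y| ≤ 4.
Only singular point on the grid: (-2, -2).
Classify: substitute x = -2 + u, y = -2 + v and expand: f = -3*u**3 + u**2*v - u**2 + 2*u*v**2 + v**3 + v**2.
No constant or linear terms (consistent with a singular point). Quadratic part: -u**2 + v**2. Cubic part: -3*u**3 + u**2*v + 2*u*v**2 + v**3.
The quadratic part v**2 - u**2 = (v − u)(v + u) splits into two distinct linear factors, so there are two distinct tangent lines y − -2 = ±(x − -2) — this is a node (ordinary double point).
Classification: node.


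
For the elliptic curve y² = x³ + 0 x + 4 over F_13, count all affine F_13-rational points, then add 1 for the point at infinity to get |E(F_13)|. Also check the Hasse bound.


Affine points = {(0, 2), (0, 11), (2, 5), (2, 8), (4, 4), (4, 9), (5, 5), (5, 8), (6, 5), (6, 8), (7, 3), (7, 10), (8, 3), (8, 10), (10, 4), (10, 9), (11, 3), (11, 10), (12, 4), (12, 9)}; affine count = 20; |E(F_13)| = 21.

Discriminant check: Δ ∝ 4a³ + 27b² = 4·0³ + 27·4² = 4·0 + 27·16 ≡ 3 (mod 13). Nonzero ⇒ E is nonsingular.
For each x ∈ F_13, compute rhs = x³ + 0·x + 4 mod 13, then count y ∈ F_13 with y² ≡ rhs.
  x = 0: rhs = 4, matching y values: 2, 11 (2 points).
  x = 1: rhs = 5, matching y values: none (0 points).
  x = 2: rhs = 12, matching y values: 5, 8 (2 points).
  x = 3: rhs = 5, matching y values: none (0 points).
  x = 4: rhs = 3, matching y values: 4, 9 (2 points).
  x = 5: rhs = 12, matching y values: 5, 8 (2 points).
  x = 6: rhs = 12, matching y values: 5, 8 (2 points).
  x = 7: rhs = 9, matching y values: 3, 10 (2 points).
  x = 8: rhs = 9, matching y values: 3, 10 (2 points).
  x = 9: rhs = 5, matching y values: none (0 points).
  x = 10: rhs = 3, matching y values: 4, 9 (2 points).
  x = 11: rhs = 9, matching y values: 3, 10 (2 points).
  x = 12: rhs = 3, matching y values: 4, 9 (2 points).
Total affine count: 20.
Full point count |E(F_13)| = 20 + 1 = 21.
Hasse bound: |21 − (13+1)| = |7| = 7 ≤ 2√13 ≈ 7.2111 ✓.


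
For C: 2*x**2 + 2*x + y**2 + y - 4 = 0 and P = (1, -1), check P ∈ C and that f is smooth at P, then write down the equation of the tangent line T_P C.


Tangent line at P: 6*x - y - 7 = 0.

Step 1: f(1, -1) = 0, so P lies on C.
Step 2: partial derivatives
  f_x(x, y) = 4*x + 2, f_y(x, y) = 2*y + 1.
  f_x(P) = 6, f_y(P) = -1 (gradient nonzero, so P is smooth).
Step 3: tangent line at P: 6·(x − 1) + -1·(y − -1) = 0.
Expanding: 6*x - y - 7 = 0.


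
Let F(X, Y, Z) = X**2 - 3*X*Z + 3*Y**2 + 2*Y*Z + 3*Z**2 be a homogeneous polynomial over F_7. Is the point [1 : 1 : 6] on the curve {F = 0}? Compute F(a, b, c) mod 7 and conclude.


F(1,1,6) ≡ 1 (mod 7); P is NOT on the curve.

Evaluate F(1, 1, 6) term-by-term (mod 7).
  X**2 ↦ 1·1·1·1 = 1
  -3*X*Z ↦ -3·1·1·6 = -18
  3*Y**2 ↦ 3·1·1·1 = 3
  2*Y*Z ↦ 2·1·1·6 = 12
  3*Z**2 ↦ 3·1·1·36 = 108
Sum: F(1, 1, 6) = (1) + (-18) + (3) + (12) + (108) = 106.
Reducing mod 7: 106 ≡ 1 (mod 7).
Since F(a, b, c) ≡ 1 ≠ 0 (mod 7), P does NOT lie on the curve.


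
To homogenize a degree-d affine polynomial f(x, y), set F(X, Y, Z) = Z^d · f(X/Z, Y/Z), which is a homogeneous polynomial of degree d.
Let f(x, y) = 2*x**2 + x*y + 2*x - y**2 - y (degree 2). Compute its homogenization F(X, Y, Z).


F(X, Y, Z) = 2*X**2 + X*Y + 2*X*Z - Y**2 - Y*Z

deg(f) = 2.
Substitute x = X/Z, y = Y/Z into f, then multiply by Z^2.
  monomial 2·x^2·y^0 ↦ 2·X^2·Y^0·Z^0.
  monomial 1·x^1·y^1 ↦ 1·X^1·Y^1·Z^0.
  monomial 2·x^1·y^0 ↦ 2·X^1·Y^0·Z^1.
  monomial -1·x^0·y^2 ↦ -1·X^0·Y^2·Z^0.
  monomial -1·x^0·y^1 ↦ -1·X^0·Y^1·Z^1.
Collecting: F(X, Y, Z) = 2*X**2 + X*Y + 2*X*Z - Y**2 - Y*Z.


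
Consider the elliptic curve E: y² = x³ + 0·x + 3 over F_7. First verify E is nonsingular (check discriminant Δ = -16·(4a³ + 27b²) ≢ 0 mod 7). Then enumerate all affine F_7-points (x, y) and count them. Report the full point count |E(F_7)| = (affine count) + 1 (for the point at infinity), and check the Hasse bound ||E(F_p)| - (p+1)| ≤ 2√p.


Affine points = {(1, 2), (1, 5), (2, 2), (2, 5), (3, 3), (3, 4), (4, 2), (4, 5), (5, 3), (5, 4), (6, 3), (6, 4)}; affine count = 12; |E(F_7)| = 13.

Discriminant check: Δ ∝ 4a³ + 27b² = 4·0³ + 27·3² = 4·0 + 27·9 ≡ 5 (mod 7). Nonzero ⇒ E is nonsingular.
For each x ∈ F_7, compute rhs = x³ + 0·x + 3 mod 7, then count y ∈ F_7 with y² ≡ rhs.
  x = 0: rhs = 3, matching y values: none (0 points).
  x = 1: rhs = 4, matching y values: 2, 5 (2 points).
  x = 2: rhs = 4, matching y values: 2, 5 (2 points).
  x = 3: rhs = 2, matching y values: 3, 4 (2 points).
  x = 4: rhs = 4, matching y values: 2, 5 (2 points).
  x = 5: rhs = 2, matching y values: 3, 4 (2 points).
  x = 6: rhs = 2, matching y values: 3, 4 (2 points).
Total affine count: 12.
Full point count |E(F_7)| = 12 + 1 = 13.
Hasse bound: |13 − (7+1)| = |5| = 5 ≤ 2√7 ≈ 5.2915 ✓.


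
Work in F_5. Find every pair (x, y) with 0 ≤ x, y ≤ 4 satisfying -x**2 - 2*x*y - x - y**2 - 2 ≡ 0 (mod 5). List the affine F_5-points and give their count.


Affine F_5-points: {(2, 2), (2, 4), (3, 2), (4, 3), (4, 4)}; count = 5.

For each of the 25 pairs (x, y) ∈ F_5², evaluate f(x, y) mod 5. Record the zeros.
  x = 0: [0↦3, 1↦2, 2↦4, 3↦4, 4↦2]  zeros at y ∈ ∅
  x = 1: [0↦1, 1↦3, 2↦3, 3↦1, 4↦2]  zeros at y ∈ ∅
  x = 2: [0↦2, 1↦2, 2↦0, 3↦1, 4↦0]  zeros at y ∈ {2, 4}
  x = 3: [0↦1, 1↦4, 2↦0, 3↦4, 4↦1]  zeros at y ∈ {2}
  x = 4: [0↦3, 1↦4, 2↦3, 3↦0, 4↦0]  zeros at y ∈ {3, 4}
Collecting zeros: affine points = {(2, 2), (2, 4), (3, 2), (4, 3), (4, 4)}.
Total count |C(F_5)_aff| = 5.


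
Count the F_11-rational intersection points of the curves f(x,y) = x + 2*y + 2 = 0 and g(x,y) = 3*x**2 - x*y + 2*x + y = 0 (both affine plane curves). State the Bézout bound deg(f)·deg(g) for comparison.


Common zeros: {(5, 2), (10, 5)}; count = 2; Bézout bound = 2.

deg(f) = 1, deg(g) = 2, so Bézout bound = 2.
Scan x ∈ F_11. For each x, list the y ∈ F_11 with f(x, y) ≡ 0 and those with g(x, y) ≡ 0 (mod 11); the common zeros in that column are the intersection.
  x = 0: f ≡ 0 at y ∈ {10}; g ≡ 0 at y ∈ {0}; common: ∅.
  x = 1: f ≡ 0 at y ∈ {4}; g ≡ 0 at y ∈ ∅; common: ∅.
  x = 2: f ≡ 0 at y ∈ {9}; g ≡ 0 at y ∈ {5}; common: ∅.
  x = 3: f ≡ 0 at y ∈ {3}; g ≡ 0 at y ∈ {0}; common: ∅.
  x = 4: f ≡ 0 at y ∈ {8}; g ≡ 0 at y ∈ {4}; common: ∅.
  x = 5: f ≡ 0 at y ∈ {2}; g ≡ 0 at y ∈ {2}; common: {2}.
  x = 6: f ≡ 0 at y ∈ {7}; g ≡ 0 at y ∈ {2}; common: ∅.
  x = 7: f ≡ 0 at y ∈ {1}; g ≡ 0 at y ∈ {3}; common: ∅.
  x = 8: f ≡ 0 at y ∈ {6}; g ≡ 0 at y ∈ {3}; common: ∅.
  x = 9: f ≡ 0 at y ∈ {0}; g ≡ 0 at y ∈ {1}; common: ∅.
  x = 10: f ≡ 0 at y ∈ {5}; g ≡ 0 at y ∈ {5}; common: {5}.
Collecting: common zeros = {(5, 2), (10, 5)}, so the count is 2.
Comparison with the Bézout bound: 2 ≤ 2 = deg(f)·deg(g), as expected for curves with no common component (the bound is attained).


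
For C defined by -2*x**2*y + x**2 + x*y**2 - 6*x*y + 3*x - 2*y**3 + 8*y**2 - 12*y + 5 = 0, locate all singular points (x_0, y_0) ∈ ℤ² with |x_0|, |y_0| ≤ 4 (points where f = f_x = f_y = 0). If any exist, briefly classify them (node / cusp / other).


Singular points: {(-1, 1)}; classification: node.

Compute partial derivatives:
  f_x = -4*x*y + 2*x + y**2 - 6*y + 3.
  f_y = -2*x**2 + 2*x*y - 6*x - 6*y**2 + 16*y - 12.
Scan x_0 ∈ {−4, ..., 4}. For each x_0, f_y(x_0, y) is a polynomial in y; find its integer roots y ∈ {−4, ..., 4}, then test f_x and f at those candidates.
  x = -4: f_y(-4, y) = -6*y**2 + 8*y - 20; no integer root y with |y| ≤ 4.
  x = -3: f_y(-3, y) = -6*y**2 + 10*y - 12; no integer root y with |y| ≤ 4.
  x = -2: f_y(-2, y) = -6*y**2 + 12*y - 8; no integer root y with |y| ≤ 4.
  x = -1: f_y(-1, y) = -6*y**2 + 14*y - 8; vanishes at y ∈ {1}. (-1, 1): f_x = 0, f = 0 — SINGULAR.
  x = 0: f_y(0, y) = -6*y**2 + 16*y - 12; no integer root y with |y| ≤ 4.
  x = 1: f_y(1, y) = -6*y**2 + 18*y - 20; no integer root y with |y| ≤ 4.
  x = 2: f_y(2, y) = -6*y**2 + 20*y - 32; no integer root y with |y| ≤ 4.
  x = 3: f_y(3, y) = -6*y**2 + 22*y - 48; no integer root y with |y| ≤ 4.
  x = 4: f_y(4, y) = -6*y**2 + 24*y - 68; no integer root y with |y| ≤ 4.
Only singular point on the grid: (-1, 1).
Classify: substitute x = -1 + u, y = 1 + v and expand: f = -2*u**2*v - u**2 + u*v**2 - 2*v**3 + v**2.
No constant or linear terms (consistent with a singular point). Quadratic part: -u**2 + v**2. Cubic part: -2*u**2*v + u*v**2 - 2*v**3.
The quadratic part v**2 - u**2 = (v − u)(v + u) splits into two distinct linear factors, so there are two distinct tangent lines y − 1 = ±(x − -1) — this is a node (ordinary double point).
Classification: node.


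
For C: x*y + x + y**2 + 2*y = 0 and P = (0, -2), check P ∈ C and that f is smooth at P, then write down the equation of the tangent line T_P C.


Tangent line at P: -x - 2*y - 4 = 0.

Step 1: f(0, -2) = 0, so P lies on C.
Step 2: partial derivatives
  f_x(x, y) = y + 1, f_y(x, y) = x + 2*y + 2.
  f_x(P) = -1, f_y(P) = -2 (gradient nonzero, so P is smooth).
Step 3: tangent line at P: -1·(x − 0) + -2·(y − -2) = 0.
Expanding: -x - 2*y - 4 = 0.


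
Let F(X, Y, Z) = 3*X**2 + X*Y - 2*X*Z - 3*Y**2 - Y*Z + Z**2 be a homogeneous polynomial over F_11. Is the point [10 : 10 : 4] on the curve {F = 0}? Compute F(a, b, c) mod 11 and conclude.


F(10,10,4) ≡ 7 (mod 11); P is NOT on the curve.

Evaluate F(10, 10, 4) term-by-term (mod 11).
  3*X**2 ↦ 3·100·1·1 = 300
  X*Y ↦ 1·10·10·1 = 100
  -2*X*Z ↦ -2·10·1·4 = -80
  -3*Y**2 ↦ -3·1·100·1 = -300
  -Y*Z ↦ -1·1·10·4 = -40
  Z**2 ↦ 1·1·1·16 = 16
Sum: F(10, 10, 4) = (300) + (100) + (-80) + (-300) + (-40) + (16) = -4.
Reducing mod 11: -4 ≡ 7 (mod 11).
Since F(a, b, c) ≡ 7 ≠ 0 (mod 11), P does NOT lie on the curve.


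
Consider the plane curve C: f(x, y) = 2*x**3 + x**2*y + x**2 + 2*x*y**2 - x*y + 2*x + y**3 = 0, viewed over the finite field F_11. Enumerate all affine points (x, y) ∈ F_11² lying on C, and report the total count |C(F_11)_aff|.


Affine F_11-points: {(0, 0), (2, 6), (3, 4), (3, 5), (3, 7), (5, 3), (8, 1)}; count = 7.

For each of the 121 pairs (x, y) ∈ F_11², evaluate f(x, y) mod 11. Record the zeros.
  x = 0: [0↦0, 1↦1, 2↦8, 3↦5, 4↦9, 5↦4, 6↦7, 7↦2, 8↦6, 9↦3, 10↦10]  zeros at y ∈ {0}
  x = 1: [0↦5, 1↦8, 2↦10, 3↦6, 4↦2, 5↦4, 6↦7, 7↦6, 8↦7, 9↦5, 10↦6]  zeros at y ∈ ∅
  x = 2: [0↦2, 1↦9, 2↦8, 3↦5, 4↦6, 5↦6, 6↦0, 7↦5, 8↦5, 9↦6, 10↦3]  zeros at y ∈ {6}
  x = 3: [0↦3, 1↦5, 2↦3, 3↦3, 4↦0, 5↦0, 6↦9, 7↦0, 8↦1, 9↦7, 10↦2]  zeros at y ∈ {4, 5, 7}
  x = 4: [0↦9, 1↦8, 2↦7, 3↦1, 4↦7, 5↦9, 6↦2, 7↦3, 8↦7, 9↦9, 10↦4]  zeros at y ∈ ∅
  x = 5: [0↦10, 1↦8, 2↦10, 3↦0, 4↦6, 5↦1, 6↦2, 7↦4, 8↦2, 9↦2, 10↦10]  zeros at y ∈ {3}
  x = 6: [0↦7, 1↦6, 2↦2, 3↦1, 4↦9, 5↦10, 6↦10, 7↦4, 8↦9, 9↦9, 10↦10]  zeros at y ∈ ∅
  x = 7: [0↦1, 1↦3, 2↦6, 3↦5, 4↦6, 5↦4, 6↦5, 7↦4, 8↦7, 9↦9, 10↦5]  zeros at y ∈ ∅
  x = 8: [0↦4, 1↦0, 2↦1, 3↦2, 4↦9, 5↦6, 6↦10, 7↦5, 8↦8, 9↦3, 10↦7]  zeros at y ∈ {1}
  x = 9: [0↦6, 1↦9, 2↦10, 3↦4, 4↦8, 5↦6, 6↦4, 7↦8, 8↦2, 9↦3, 10↦6]  zeros at y ∈ ∅
  x = 10: [0↦8, 1↦9, 2↦1, 3↦1, 4↦4, 5↦5, 6↦10, 7↦3, 8↦1, 9↦10, 10↦3]  zeros at y ∈ ∅
Collecting zeros: affine points = {(0, 0), (2, 6), (3, 4), (3, 5), (3, 7), (5, 3), (8, 1)}.
Total count |C(F_11)_aff| = 7.


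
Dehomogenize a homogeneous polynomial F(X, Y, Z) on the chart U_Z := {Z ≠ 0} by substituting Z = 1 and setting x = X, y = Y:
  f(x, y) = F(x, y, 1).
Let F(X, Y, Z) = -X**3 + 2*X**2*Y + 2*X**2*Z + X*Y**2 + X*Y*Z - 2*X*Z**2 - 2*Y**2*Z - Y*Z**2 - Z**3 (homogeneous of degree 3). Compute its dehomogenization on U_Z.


f(x, y) = -x**3 + 2*x**2*y + 2*x**2 + x*y**2 + x*y - 2*x - 2*y**2 - y - 1

On U_Z we set Z = 1. Each monomial c·X^i·Y^j·Z^k in F becomes c·x^i·y^j·1^k = c·x^i·y^j.
Substituting Z = 1: F(X, Y, 1) = -x**3 + 2*x**2*y + 2*x**2 + x*y**2 + x*y - 2*x - 2*y**2 - y - 1.
Note: deg(f) ≤ deg(F) = 3; strict inequality happens when F is divisible by Z (lost terms).


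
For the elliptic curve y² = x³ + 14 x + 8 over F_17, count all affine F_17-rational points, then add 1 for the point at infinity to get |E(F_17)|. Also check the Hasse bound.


Affine points = {(0, 5), (0, 12), (3, 3), (3, 14), (4, 3), (4, 14), (5, 4), (5, 13), (6, 6), (6, 11), (9, 8), (9, 9), (10, 3), (10, 14), (12, 0)}; affine count = 15; |E(F_17)| = 16.

Discriminant check: Δ ∝ 4a³ + 27b² = 4·14³ + 27·8² = 4·2744 + 27·64 ≡ 5 (mod 17). Nonzero ⇒ E is nonsingular.
For each x ∈ F_17, compute rhs = x³ + 14·x + 8 mod 17, then count y ∈ F_17 with y² ≡ rhs.
  x = 0: rhs = 8, matching y values: 5, 12 (2 points).
  x = 1: rhs = 6, matching y values: none (0 points).
  x = 2: rhs = 10, matching y values: none (0 points).
  x = 3: rhs = 9, matching y values: 3, 14 (2 points).
  x = 4: rhs = 9, matching y values: 3, 14 (2 points).
  x = 5: rhs = 16, matching y values: 4, 13 (2 points).
  x = 6: rhs = 2, matching y values: 6, 11 (2 points).
  x = 7: rhs = 7, matching y values: none (0 points).
  x = 8: rhs = 3, matching y values: none (0 points).
  x = 9: rhs = 13, matching y values: 8, 9 (2 points).
  x = 10: rhs = 9, matching y values: 3, 14 (2 points).
  x = 11: rhs = 14, matching y values: none (0 points).
  x = 12: rhs = 0, matching y values: 0 (1 points).
  x = 13: rhs = 7, matching y values: none (0 points).
  x = 14: rhs = 7, matching y values: none (0 points).
  x = 15: rhs = 6, matching y values: none (0 points).
  x = 16: rhs = 10, matching y values: none (0 points).
Total affine count: 15.
Full point count |E(F_17)| = 15 + 1 = 16.
Hasse bound: |16 − (17+1)| = |-2| = 2 ≤ 2√17 ≈ 8.2462 ✓.


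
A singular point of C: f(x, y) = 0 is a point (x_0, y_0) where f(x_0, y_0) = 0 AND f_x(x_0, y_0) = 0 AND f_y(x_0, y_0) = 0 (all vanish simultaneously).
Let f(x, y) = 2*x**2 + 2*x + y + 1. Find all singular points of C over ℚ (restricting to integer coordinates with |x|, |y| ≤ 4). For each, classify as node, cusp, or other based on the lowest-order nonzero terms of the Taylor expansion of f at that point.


No singular points in the scanned grid; C is smooth there.

Compute partial derivatives:
  f_x = 4*x + 2.
  f_y = 1.
f_y = 1 is a nonzero constant, so f_y never vanishes: no point (x, y) can satisfy f = f_x = f_y = 0. In particular no (x, y) ∈ {−4, ..., 4}² is singular; the curve is smooth.


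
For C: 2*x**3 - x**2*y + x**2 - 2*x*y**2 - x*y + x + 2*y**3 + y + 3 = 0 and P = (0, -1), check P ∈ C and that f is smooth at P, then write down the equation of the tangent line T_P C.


Tangent line at P: 7*y + 7 = 0.

Step 1: f(0, -1) = 0, so P lies on C.
Step 2: partial derivatives
  f_x(x, y) = 6*x**2 - 2*x*y + 2*x - 2*y**2 - y + 1, f_y(x, y) = -x**2 - 4*x*y - x + 6*y**2 + 1.
  f_x(P) = 0, f_y(P) = 7 (gradient nonzero, so P is smooth).
Step 3: tangent line at P: 0·(x − 0) + 7·(y − -1) = 0.
Expanding: 7*y + 7 = 0.


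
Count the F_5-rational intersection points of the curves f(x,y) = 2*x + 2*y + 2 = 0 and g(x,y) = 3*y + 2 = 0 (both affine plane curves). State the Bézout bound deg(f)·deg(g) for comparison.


Common zeros: {(3, 1)}; count = 1; Bézout bound = 1.

deg(f) = 1, deg(g) = 1, so Bézout bound = 1.
Scan x ∈ F_5. For each x, list the y ∈ F_5 with f(x, y) ≡ 0 and those with g(x, y) ≡ 0 (mod 5); the common zeros in that column are the intersection.
  x = 0: f ≡ 0 at y ∈ {4}; g ≡ 0 at y ∈ {1}; common: ∅.
  x = 1: f ≡ 0 at y ∈ {3}; g ≡ 0 at y ∈ {1}; common: ∅.
  x = 2: f ≡ 0 at y ∈ {2}; g ≡ 0 at y ∈ {1}; common: ∅.
  x = 3: f ≡ 0 at y ∈ {1}; g ≡ 0 at y ∈ {1}; common: {1}.
  x = 4: f ≡ 0 at y ∈ {0}; g ≡ 0 at y ∈ {1}; common: ∅.
Collecting: common zeros = {(3, 1)}, so the count is 1.
Comparison with the Bézout bound: 1 ≤ 1 = deg(f)·deg(g), as expected for curves with no common component (the bound is attained).


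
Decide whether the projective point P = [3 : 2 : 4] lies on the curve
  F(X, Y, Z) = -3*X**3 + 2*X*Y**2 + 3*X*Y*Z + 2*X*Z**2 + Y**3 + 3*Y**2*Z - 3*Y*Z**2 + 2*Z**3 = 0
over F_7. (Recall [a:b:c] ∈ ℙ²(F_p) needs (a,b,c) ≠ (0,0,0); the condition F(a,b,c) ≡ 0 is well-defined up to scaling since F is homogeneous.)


F(3,2,4) ≡ 3 (mod 7); P is NOT on the curve.

Evaluate F(3, 2, 4) term-by-term (mod 7).
  -3*X**3 ↦ -3·27·1·1 = -81
  2*X*Y**2 ↦ 2·3·4·1 = 24
  3*X*Y*Z ↦ 3·3·2·4 = 72
  2*X*Z**2 ↦ 2·3·1·16 = 96
  Y**3 ↦ 1·1·8·1 = 8
  3*Y**2*Z ↦ 3·1·4·4 = 48
  -3*Y*Z**2 ↦ -3·1·2·16 = -96
  2*Z**3 ↦ 2·1·1·64 = 128
Sum: F(3, 2, 4) = (-81) + (24) + (72) + (96) + (8) + (48) + (-96) + (128) = 199.
Reducing mod 7: 199 ≡ 3 (mod 7).
Since F(a, b, c) ≡ 3 ≠ 0 (mod 7), P does NOT lie on the curve.


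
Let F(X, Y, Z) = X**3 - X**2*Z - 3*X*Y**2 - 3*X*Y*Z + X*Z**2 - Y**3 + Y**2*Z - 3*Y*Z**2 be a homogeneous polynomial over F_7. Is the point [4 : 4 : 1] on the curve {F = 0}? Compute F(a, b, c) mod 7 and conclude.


F(4,4,1) ≡ 4 (mod 7); P is NOT on the curve.

Evaluate F(4, 4, 1) term-by-term (mod 7).
  X**3 ↦ 1·64·1·1 = 64
  -X**2*Z ↦ -1·16·1·1 = -16
  -3*X*Y**2 ↦ -3·4·16·1 = -192
  -3*X*Y*Z ↦ -3·4·4·1 = -48
  X*Z**2 ↦ 1·4·1·1 = 4
  -Y**3 ↦ -1·1·64·1 = -64
  Y**2*Z ↦ 1·1·16·1 = 16
  -3*Y*Z**2 ↦ -3·1·4·1 = -12
Sum: F(4, 4, 1) = (64) + (-16) + (-192) + (-48) + (4) + (-64) + (16) + (-12) = -248.
Reducing mod 7: -248 ≡ 4 (mod 7).
Since F(a, b, c) ≡ 4 ≠ 0 (mod 7), P does NOT lie on the curve.


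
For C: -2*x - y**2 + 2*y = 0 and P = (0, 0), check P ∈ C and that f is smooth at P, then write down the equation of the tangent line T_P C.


Tangent line at P: -2*x + 2*y = 0.

Step 1: f(0, 0) = 0, so P lies on C.
Step 2: partial derivatives
  f_x(x, y) = -2, f_y(x, y) = 2 - 2*y.
  f_x(P) = -2, f_y(P) = 2 (gradient nonzero, so P is smooth).
Step 3: tangent line at P: -2·(x − 0) + 2·(y − 0) = 0.
Expanding: -2*x + 2*y = 0.


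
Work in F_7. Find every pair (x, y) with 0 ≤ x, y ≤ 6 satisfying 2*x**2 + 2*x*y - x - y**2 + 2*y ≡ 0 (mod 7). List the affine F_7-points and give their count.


Affine F_7-points: {(0, 0), (0, 2), (2, 2), (2, 4), (4, 0), (4, 3), (5, 1), (5, 4)}; count = 8.

For each of the 49 pairs (x, y) ∈ F_7², evaluate f(x, y) mod 7. Record the zeros.
  x = 0: [0↦0, 1↦1, 2↦0, 3↦4, 4↦6, 5↦6, 6↦4]  zeros at y ∈ {0, 2}
  x = 1: [0↦1, 1↦4, 2↦5, 3↦4, 4↦1, 5↦3, 6↦3]  zeros at y ∈ ∅
  x = 2: [0↦6, 1↦4, 2↦0, 3↦1, 4↦0, 5↦4, 6↦6]  zeros at y ∈ {2, 4}
  x = 3: [0↦1, 1↦1, 2↦6, 3↦2, 4↦3, 5↦2, 6↦6]  zeros at y ∈ ∅
  x = 4: [0↦0, 1↦2, 2↦2, 3↦0, 4↦3, 5↦4, 6↦3]  zeros at y ∈ {0, 3}
  x = 5: [0↦3, 1↦0, 2↦2, 3↦2, 4↦0, 5↦3, 6↦4]  zeros at y ∈ {1, 4}
  x = 6: [0↦3, 1↦2, 2↦6, 3↦1, 4↦1, 5↦6, 6↦2]  zeros at y ∈ ∅
Collecting zeros: affine points = {(0, 0), (0, 2), (2, 2), (2, 4), (4, 0), (4, 3), (5, 1), (5, 4)}.
Total count |C(F_7)_aff| = 8.


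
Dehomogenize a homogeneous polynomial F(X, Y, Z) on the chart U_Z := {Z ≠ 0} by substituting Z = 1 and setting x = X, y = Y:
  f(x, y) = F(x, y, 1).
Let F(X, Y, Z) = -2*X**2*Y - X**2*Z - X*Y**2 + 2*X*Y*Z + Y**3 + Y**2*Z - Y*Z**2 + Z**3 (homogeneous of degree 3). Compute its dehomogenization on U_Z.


f(x, y) = -2*x**2*y - x**2 - x*y**2 + 2*x*y + y**3 + y**2 - y + 1

On U_Z we set Z = 1. Each monomial c·X^i·Y^j·Z^k in F becomes c·x^i·y^j·1^k = c·x^i·y^j.
Substituting Z = 1: F(X, Y, 1) = -2*x**2*y - x**2 - x*y**2 + 2*x*y + y**3 + y**2 - y + 1.
Note: deg(f) ≤ deg(F) = 3; strict inequality happens when F is divisible by Z (lost terms).


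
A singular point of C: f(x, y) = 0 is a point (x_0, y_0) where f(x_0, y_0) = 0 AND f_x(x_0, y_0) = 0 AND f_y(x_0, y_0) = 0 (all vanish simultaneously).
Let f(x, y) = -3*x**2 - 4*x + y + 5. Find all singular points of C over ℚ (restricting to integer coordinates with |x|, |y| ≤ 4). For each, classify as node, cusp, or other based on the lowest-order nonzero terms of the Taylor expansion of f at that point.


No singular points in the scanned grid; C is smooth there.

Compute partial derivatives:
  f_x = -6*x - 4.
  f_y = 1.
f_y = 1 is a nonzero constant, so f_y never vanishes: no point (x, y) can satisfy f = f_x = f_y = 0. In particular no (x, y) ∈ {−4, ..., 4}² is singular; the curve is smooth.


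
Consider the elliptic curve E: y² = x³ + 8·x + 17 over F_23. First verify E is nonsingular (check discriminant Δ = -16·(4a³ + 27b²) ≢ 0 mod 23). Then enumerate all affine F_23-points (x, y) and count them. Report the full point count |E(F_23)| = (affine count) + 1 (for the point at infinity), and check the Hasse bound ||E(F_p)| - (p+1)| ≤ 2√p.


Affine points = {(1, 7), (1, 16), (2, 8), (2, 15), (7, 5), (7, 18), (8, 8), (8, 15), (9, 6), (9, 17), (10, 4), (10, 19), (12, 1), (12, 22), (13, 8), (13, 15), (15, 4), (15, 19), (16, 3), (16, 20), (17, 11), (17, 12), (18, 6), (18, 17), (19, 6), (19, 17), (20, 9), (20, 14), (21, 4), (21, 19), (22, 10), (22, 13)}; affine count = 32; |E(F_23)| = 33.

Discriminant check: Δ ∝ 4a³ + 27b² = 4·8³ + 27·17² = 4·512 + 27·289 ≡ 7 (mod 23). Nonzero ⇒ E is nonsingular.
For each x ∈ F_23, compute rhs = x³ + 8·x + 17 mod 23, then count y ∈ F_23 with y² ≡ rhs.
  x = 0: rhs = 17, matching y values: none (0 points).
  x = 1: rhs = 3, matching y values: 7, 16 (2 points).
  x = 2: rhs = 18, matching y values: 8, 15 (2 points).
  x = 3: rhs = 22, matching y values: none (0 points).
  x = 4: rhs = 21, matching y values: none (0 points).
  x = 5: rhs = 21, matching y values: none (0 points).
  x = 6: rhs = 5, matching y values: none (0 points).
  x = 7: rhs = 2, matching y values: 5, 18 (2 points).
  x = 8: rhs = 18, matching y values: 8, 15 (2 points).
  x = 9: rhs = 13, matching y values: 6, 17 (2 points).
  x = 10: rhs = 16, matching y values: 4, 19 (2 points).
  x = 11: rhs = 10, matching y values: none (0 points).
  x = 12: rhs = 1, matching y values: 1, 22 (2 points).
  x = 13: rhs = 18, matching y values: 8, 15 (2 points).
  x = 14: rhs = 21, matching y values: none (0 points).
  x = 15: rhs = 16, matching y values: 4, 19 (2 points).
  x = 16: rhs = 9, matching y values: 3, 20 (2 points).
  x = 17: rhs = 6, matching y values: 11, 12 (2 points).
  x = 18: rhs = 13, matching y values: 6, 17 (2 points).
  x = 19: rhs = 13, matching y values: 6, 17 (2 points).
  x = 20: rhs = 12, matching y values: 9, 14 (2 points).
  x = 21: rhs = 16, matching y values: 4, 19 (2 points).
  x = 22: rhs = 8, matching y values: 10, 13 (2 points).
Total affine count: 32.
Full point count |E(F_23)| = 32 + 1 = 33.
Hasse bound: |33 − (23+1)| = |9| = 9 ≤ 2√23 ≈ 9.5917 ✓.


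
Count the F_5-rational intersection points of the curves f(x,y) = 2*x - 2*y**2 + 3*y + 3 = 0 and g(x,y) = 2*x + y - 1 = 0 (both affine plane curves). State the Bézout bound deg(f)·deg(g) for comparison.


Common zeros: {(1, 4), (2, 2)}; count = 2; Bézout bound = 2.

deg(f) = 2, deg(g) = 1, so Bézout bound = 2.
Scan x ∈ F_5. For each x, list the y ∈ F_5 with f(x, y) ≡ 0 and those with g(x, y) ≡ 0 (mod 5); the common zeros in that column are the intersection.
  x = 0: f ≡ 0 at y ∈ ∅; g ≡ 0 at y ∈ {1}; common: ∅.
  x = 1: f ≡ 0 at y ∈ {0, 4}; g ≡ 0 at y ∈ {4}; common: {4}.
  x = 2: f ≡ 0 at y ∈ {2}; g ≡ 0 at y ∈ {2}; common: {2}.
  x = 3: f ≡ 0 at y ∈ {1, 3}; g ≡ 0 at y ∈ {0}; common: ∅.
  x = 4: f ≡ 0 at y ∈ ∅; g ≡ 0 at y ∈ {3}; common: ∅.
Collecting: common zeros = {(1, 4), (2, 2)}, so the count is 2.
Comparison with the Bézout bound: 2 ≤ 2 = deg(f)·deg(g), as expected for curves with no common component (the bound is attained).


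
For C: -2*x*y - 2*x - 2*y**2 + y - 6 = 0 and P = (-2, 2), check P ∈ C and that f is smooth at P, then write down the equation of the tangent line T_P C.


Tangent line at P: -6*x - 3*y - 6 = 0.

Step 1: f(-2, 2) = 0, so P lies on C.
Step 2: partial derivatives
  f_x(x, y) = -2*y - 2, f_y(x, y) = -2*x - 4*y + 1.
  f_x(P) = -6, f_y(P) = -3 (gradient nonzero, so P is smooth).
Step 3: tangent line at P: -6·(x − -2) + -3·(y − 2) = 0.
Expanding: -6*x - 3*y - 6 = 0.


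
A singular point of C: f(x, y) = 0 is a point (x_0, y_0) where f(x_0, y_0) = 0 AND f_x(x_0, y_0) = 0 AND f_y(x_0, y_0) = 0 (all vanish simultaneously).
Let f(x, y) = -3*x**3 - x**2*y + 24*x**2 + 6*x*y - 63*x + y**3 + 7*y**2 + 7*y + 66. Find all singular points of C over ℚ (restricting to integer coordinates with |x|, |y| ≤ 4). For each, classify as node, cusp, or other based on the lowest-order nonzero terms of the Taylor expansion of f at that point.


Singular points: {(3, -2)}; classification: node.

Compute partial derivatives:
  f_x = -9*x**2 - 2*x*y + 48*x + 6*y - 63.
  f_y = -x**2 + 6*x + 3*y**2 + 14*y + 7.
Scan x_0 ∈ {−4, ..., 4}. For each x_0, f_y(x_0, y) is a polynomial in y; find its integer roots y ∈ {−4, ..., 4}, then test f_x and f at those candidates.
  x = -4: f_y(-4, y) = 3*y**2 + 14*y - 33; no integer root y with |y| ≤ 4.
  x = -3: f_y(-3, y) = 3*y**2 + 14*y - 20; no integer root y with |y| ≤ 4.
  x = -2: f_y(-2, y) = 3*y**2 + 14*y - 9; no integer root y with |y| ≤ 4.
  x = -1: f_y(-1, y) = 3*y**2 + 14*y; vanishes at y ∈ {0}. (-1, 0): f_x = -120 ≠ 0.
  x = 0: f_y(0, y) = 3*y**2 + 14*y + 7; no integer root y with |y| ≤ 4.
  x = 1: f_y(1, y) = 3*y**2 + 14*y + 12; no integer root y with |y| ≤ 4.
  x = 2: f_y(2, y) = 3*y**2 + 14*y + 15; vanishes at y ∈ {-3}. (2, -3): f_x = -9 ≠ 0.
  x = 3: f_y(3, y) = 3*y**2 + 14*y + 16; vanishes at y ∈ {-2}. (3, -2): f_x = 0, f = 0 — SINGULAR.
  x = 4: f_y(4, y) = 3*y**2 + 14*y + 15; vanishes at y ∈ {-3}. (4, -3): f_x = -9 ≠ 0.
Only singular point on the grid: (3, -2).
Classify: substitute x = 3 + u, y = -2 + v and expand: f = -3*u**3 - u**2*v - u**2 + v**3 + v**2.
No constant or linear terms (consistent with a singular point). Quadratic part: -u**2 + v**2. Cubic part: -3*u**3 - u**2*v + v**3.
The quadratic part v**2 - u**2 = (v − u)(v + u) splits into two distinct linear factors, so there are two distinct tangent lines y − -2 = ±(x − 3) — this is a node (ordinary double point).
Classification: node.


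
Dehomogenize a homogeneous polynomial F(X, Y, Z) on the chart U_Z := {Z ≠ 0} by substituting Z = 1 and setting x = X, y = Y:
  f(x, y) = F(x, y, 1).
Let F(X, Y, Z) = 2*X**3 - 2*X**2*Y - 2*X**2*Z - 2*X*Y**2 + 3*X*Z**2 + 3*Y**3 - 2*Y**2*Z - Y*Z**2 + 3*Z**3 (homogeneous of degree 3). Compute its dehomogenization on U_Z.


f(x, y) = 2*x**3 - 2*x**2*y - 2*x**2 - 2*x*y**2 + 3*x + 3*y**3 - 2*y**2 - y + 3

On U_Z we set Z = 1. Each monomial c·X^i·Y^j·Z^k in F becomes c·x^i·y^j·1^k = c·x^i·y^j.
Substituting Z = 1: F(X, Y, 1) = 2*x**3 - 2*x**2*y - 2*x**2 - 2*x*y**2 + 3*x + 3*y**3 - 2*y**2 - y + 3.
Note: deg(f) ≤ deg(F) = 3; strict inequality happens when F is divisible by Z (lost terms).


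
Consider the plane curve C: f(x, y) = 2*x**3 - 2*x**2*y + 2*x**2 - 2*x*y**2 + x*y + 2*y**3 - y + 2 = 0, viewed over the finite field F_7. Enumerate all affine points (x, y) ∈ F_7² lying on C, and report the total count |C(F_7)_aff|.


Affine F_7-points: {(0, 4), (1, 5), (3, 4), (5, 6)}; count = 4.

For each of the 49 pairs (x, y) ∈ F_7², evaluate f(x, y) mod 7. Record the zeros.
  x = 0: [0↦2, 1↦3, 2↦2, 3↦4, 4↦0, 5↦2, 6↦1]  zeros at y ∈ {4}
  x = 1: [0↦6, 1↦4, 2↦3, 3↦1, 4↦3, 5↦0, 6↦4]  zeros at y ∈ {5}
  x = 2: [0↦5, 1↦3, 2↦5, 3↦2, 4↦6, 5↦1, 6↦6]  zeros at y ∈ ∅
  x = 3: [0↦4, 1↦5, 2↦6, 3↦5, 4↦0, 5↦3, 6↦5]  zeros at y ∈ {4}
  x = 4: [0↦1, 1↦1, 2↦4, 3↦1, 4↦4, 5↦4, 6↦6]  zeros at y ∈ ∅
  x = 5: [0↦1, 1↦3, 2↦4, 3↦2, 4↦2, 5↦2, 6↦0]  zeros at y ∈ {6}
  x = 6: [0↦2, 1↦2, 2↦4, 3↦6, 4↦6, 5↦2, 6↦6]  zeros at y ∈ ∅
Collecting zeros: affine points = {(0, 4), (1, 5), (3, 4), (5, 6)}.
Total count |C(F_7)_aff| = 4.


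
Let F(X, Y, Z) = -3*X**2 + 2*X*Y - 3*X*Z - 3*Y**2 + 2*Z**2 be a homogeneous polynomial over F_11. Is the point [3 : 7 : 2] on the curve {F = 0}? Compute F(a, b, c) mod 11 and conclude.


F(3,7,2) ≡ 1 (mod 11); P is NOT on the curve.

Evaluate F(3, 7, 2) term-by-term (mod 11).
  -3*X**2 ↦ -3·9·1·1 = -27
  2*X*Y ↦ 2·3·7·1 = 42
  -3*X*Z ↦ -3·3·1·2 = -18
  -3*Y**2 ↦ -3·1·49·1 = -147
  2*Z**2 ↦ 2·1·1·4 = 8
Sum: F(3, 7, 2) = (-27) + (42) + (-18) + (-147) + (8) = -142.
Reducing mod 11: -142 ≡ 1 (mod 11).
Since F(a, b, c) ≡ 1 ≠ 0 (mod 11), P does NOT lie on the curve.


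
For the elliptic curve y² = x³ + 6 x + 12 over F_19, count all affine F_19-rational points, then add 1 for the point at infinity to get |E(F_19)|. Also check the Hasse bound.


Affine points = {(1, 0), (3, 0), (4, 9), (4, 10), (6, 6), (6, 13), (7, 6), (7, 13), (9, 4), (9, 15), (12, 8), (12, 11), (13, 8), (13, 11), (14, 3), (14, 16), (15, 0), (16, 9), (16, 10), (17, 7), (17, 12), (18, 9), (18, 10)}; affine count = 23; |E(F_19)| = 24.

Discriminant check: Δ ∝ 4a³ + 27b² = 4·6³ + 27·12² = 4·216 + 27·144 ≡ 2 (mod 19). Nonzero ⇒ E is nonsingular.
For each x ∈ F_19, compute rhs = x³ + 6·x + 12 mod 19, then count y ∈ F_19 with y² ≡ rhs.
  x = 0: rhs = 12, matching y values: none (0 points).
  x = 1: rhs = 0, matching y values: 0 (1 points).
  x = 2: rhs = 13, matching y values: none (0 points).
  x = 3: rhs = 0, matching y values: 0 (1 points).
  x = 4: rhs = 5, matching y values: 9, 10 (2 points).
  x = 5: rhs = 15, matching y values: none (0 points).
  x = 6: rhs = 17, matching y values: 6, 13 (2 points).
  x = 7: rhs = 17, matching y values: 6, 13 (2 points).
  x = 8: rhs = 2, matching y values: none (0 points).
  x = 9: rhs = 16, matching y values: 4, 15 (2 points).
  x = 10: rhs = 8, matching y values: none (0 points).
  x = 11: rhs = 3, matching y values: none (0 points).
  x = 12: rhs = 7, matching y values: 8, 11 (2 points).
  x = 13: rhs = 7, matching y values: 8, 11 (2 points).
  x = 14: rhs = 9, matching y values: 3, 16 (2 points).
  x = 15: rhs = 0, matching y values: 0 (1 points).
  x = 16: rhs = 5, matching y values: 9, 10 (2 points).
  x = 17: rhs = 11, matching y values: 7, 12 (2 points).
  x = 18: rhs = 5, matching y values: 9, 10 (2 points).
Total affine count: 23.
Full point count |E(F_19)| = 23 + 1 = 24.
Hasse bound: |24 − (19+1)| = |4| = 4 ≤ 2√19 ≈ 8.7178 ✓.


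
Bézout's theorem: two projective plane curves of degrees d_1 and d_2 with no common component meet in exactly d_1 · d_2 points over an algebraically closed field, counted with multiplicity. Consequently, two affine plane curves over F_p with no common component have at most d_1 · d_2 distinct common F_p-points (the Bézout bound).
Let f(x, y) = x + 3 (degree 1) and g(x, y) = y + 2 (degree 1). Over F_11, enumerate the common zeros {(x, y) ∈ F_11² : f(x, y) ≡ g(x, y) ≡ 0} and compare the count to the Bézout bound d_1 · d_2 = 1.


Common zeros: {(8, 9)}; count = 1; Bézout bound = 1.

deg(f) = 1, deg(g) = 1, so Bézout bound = 1.
Scan x ∈ F_11. For each x, list the y ∈ F_11 with f(x, y) ≡ 0 and those with g(x, y) ≡ 0 (mod 11); the common zeros in that column are the intersection.
  x = 0: f ≡ 0 at y ∈ ∅; g ≡ 0 at y ∈ {9}; common: ∅.
  x = 1: f ≡ 0 at y ∈ ∅; g ≡ 0 at y ∈ {9}; common: ∅.
  x = 2: f ≡ 0 at y ∈ ∅; g ≡ 0 at y ∈ {9}; common: ∅.
  x = 3: f ≡ 0 at y ∈ ∅; g ≡ 0 at y ∈ {9}; common: ∅.
  x = 4: f ≡ 0 at y ∈ ∅; g ≡ 0 at y ∈ {9}; common: ∅.
  x = 5: f ≡ 0 at y ∈ ∅; g ≡ 0 at y ∈ {9}; common: ∅.
  x = 6: f ≡ 0 at y ∈ ∅; g ≡ 0 at y ∈ {9}; common: ∅.
  x = 7: f ≡ 0 at y ∈ ∅; g ≡ 0 at y ∈ {9}; common: ∅.
  x = 8: f ≡ 0 at y ∈ {0, 1, 2, 3, 4, 5, 6, 7, 8, 9, 10}; g ≡ 0 at y ∈ {9}; common: {9}.
  x = 9: f ≡ 0 at y ∈ ∅; g ≡ 0 at y ∈ {9}; common: ∅.
  x = 10: f ≡ 0 at y ∈ ∅; g ≡ 0 at y ∈ {9}; common: ∅.
Collecting: common zeros = {(8, 9)}, so the count is 1.
Comparison with the Bézout bound: 1 ≤ 1 = deg(f)·deg(g), as expected for curves with no common component (the bound is attained).


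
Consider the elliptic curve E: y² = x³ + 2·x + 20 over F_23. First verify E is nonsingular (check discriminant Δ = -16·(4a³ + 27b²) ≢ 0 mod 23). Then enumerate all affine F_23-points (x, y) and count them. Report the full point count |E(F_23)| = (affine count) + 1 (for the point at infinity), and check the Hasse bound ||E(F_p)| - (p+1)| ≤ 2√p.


Affine points = {(1, 0), (2, 3), (2, 20), (4, 0), (6, 8), (6, 15), (7, 3), (7, 20), (9, 10), (9, 13), (11, 4), (11, 19), (12, 1), (12, 22), (13, 9), (13, 14), (14, 3), (14, 20), (16, 10), (16, 13), (18, 0), (21, 10), (21, 13)}; affine count = 23; |E(F_23)| = 24.

Discriminant check: Δ ∝ 4a³ + 27b² = 4·2³ + 27·20² = 4·8 + 27·400 ≡ 22 (mod 23). Nonzero ⇒ E is nonsingular.
For each x ∈ F_23, compute rhs = x³ + 2·x + 20 mod 23, then count y ∈ F_23 with y² ≡ rhs.
  x = 0: rhs = 20, matching y values: none (0 points).
  x = 1: rhs = 0, matching y values: 0 (1 points).
  x = 2: rhs = 9, matching y values: 3, 20 (2 points).
  x = 3: rhs = 7, matching y values: none (0 points).
  x = 4: rhs = 0, matching y values: 0 (1 points).
  x = 5: rhs = 17, matching y values: none (0 points).
  x = 6: rhs = 18, matching y values: 8, 15 (2 points).
  x = 7: rhs = 9, matching y values: 3, 20 (2 points).
  x = 8: rhs = 19, matching y values: none (0 points).
  x = 9: rhs = 8, matching y values: 10, 13 (2 points).
  x = 10: rhs = 5, matching y values: none (0 points).
  x = 11: rhs = 16, matching y values: 4, 19 (2 points).
  x = 12: rhs = 1, matching y values: 1, 22 (2 points).
  x = 13: rhs = 12, matching y values: 9, 14 (2 points).
  x = 14: rhs = 9, matching y values: 3, 20 (2 points).
  x = 15: rhs = 21, matching y values: none (0 points).
  x = 16: rhs = 8, matching y values: 10, 13 (2 points).
  x = 17: rhs = 22, matching y values: none (0 points).
  x = 18: rhs = 0, matching y values: 0 (1 points).
  x = 19: rhs = 17, matching y values: none (0 points).
  x = 20: rhs = 10, matching y values: none (0 points).
  x = 21: rhs = 8, matching y values: 10, 13 (2 points).
  x = 22: rhs = 17, matching y values: none (0 points).
Total affine count: 23.
Full point count |E(F_23)| = 23 + 1 = 24.
Hasse bound: |24 − (23+1)| = |0| = 0 ≤ 2√23 ≈ 9.5917 ✓.


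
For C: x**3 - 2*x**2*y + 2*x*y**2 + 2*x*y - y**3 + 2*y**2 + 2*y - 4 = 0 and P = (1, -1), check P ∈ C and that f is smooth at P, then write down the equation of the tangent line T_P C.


Tangent line at P: 7*x - 9*y - 16 = 0.

Step 1: f(1, -1) = 0, so P lies on C.
Step 2: partial derivatives
  f_x(x, y) = 3*x**2 - 4*x*y + 2*y**2 + 2*y, f_y(x, y) = -2*x**2 + 4*x*y + 2*x - 3*y**2 + 4*y + 2.
  f_x(P) = 7, f_y(P) = -9 (gradient nonzero, so P is smooth).
Step 3: tangent line at P: 7·(x − 1) + -9·(y − -1) = 0.
Expanding: 7*x - 9*y - 16 = 0.


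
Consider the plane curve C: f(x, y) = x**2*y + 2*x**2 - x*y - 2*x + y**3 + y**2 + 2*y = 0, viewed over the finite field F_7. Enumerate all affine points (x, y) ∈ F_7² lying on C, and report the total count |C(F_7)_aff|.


Affine F_7-points: {(0, 0), (0, 3), (1, 0), (1, 3), (2, 6), (6, 6)}; count = 6.

For each of the 49 pairs (x, y) ∈ F_7², evaluate f(x, y) mod 7. Record the zeros.
  x = 0: [0↦0, 1↦4, 2↦2, 3↦0, 4↦4, 5↦6, 6↦5]  zeros at y ∈ {0, 3}
  x = 1: [0↦0, 1↦4, 2↦2, 3↦0, 4↦4, 5↦6, 6↦5]  zeros at y ∈ {0, 3}
  x = 2: [0↦4, 1↦3, 2↦3, 3↦3, 4↦2, 5↦6, 6↦0]  zeros at y ∈ {6}
  x = 3: [0↦5, 1↦1, 2↦5, 3↦2, 4↦5, 5↦6, 6↦4]  zeros at y ∈ ∅
  x = 4: [0↦3, 1↦5, 2↦1, 3↦4, 4↦6, 5↦6, 6↦3]  zeros at y ∈ ∅
  x = 5: [0↦5, 1↦1, 2↦5, 3↦2, 4↦5, 5↦6, 6↦4]  zeros at y ∈ ∅
  x = 6: [0↦4, 1↦3, 2↦3, 3↦3, 4↦2, 5↦6, 6↦0]  zeros at y ∈ {6}
Collecting zeros: affine points = {(0, 0), (0, 3), (1, 0), (1, 3), (2, 6), (6, 6)}.
Total count |C(F_7)_aff| = 6.


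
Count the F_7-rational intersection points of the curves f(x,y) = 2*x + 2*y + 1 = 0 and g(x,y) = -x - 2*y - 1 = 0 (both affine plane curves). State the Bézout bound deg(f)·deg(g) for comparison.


Common zeros: {(0, 3)}; count = 1; Bézout bound = 1.

deg(f) = 1, deg(g) = 1, so Bézout bound = 1.
Scan x ∈ F_7. For each x, list the y ∈ F_7 with f(x, y) ≡ 0 and those with g(x, y) ≡ 0 (mod 7); the common zeros in that column are the intersection.
  x = 0: f ≡ 0 at y ∈ {3}; g ≡ 0 at y ∈ {3}; common: {3}.
  x = 1: f ≡ 0 at y ∈ {2}; g ≡ 0 at y ∈ {6}; common: ∅.
  x = 2: f ≡ 0 at y ∈ {1}; g ≡ 0 at y ∈ {2}; common: ∅.
  x = 3: f ≡ 0 at y ∈ {0}; g ≡ 0 at y ∈ {5}; common: ∅.
  x = 4: f ≡ 0 at y ∈ {6}; g ≡ 0 at y ∈ {1}; common: ∅.
  x = 5: f ≡ 0 at y ∈ {5}; g ≡ 0 at y ∈ {4}; common: ∅.
  x = 6: f ≡ 0 at y ∈ {4}; g ≡ 0 at y ∈ {0}; common: ∅.
Collecting: common zeros = {(0, 3)}, so the count is 1.
Comparison with the Bézout bound: 1 ≤ 1 = deg(f)·deg(g), as expected for curves with no common component (the bound is attained).


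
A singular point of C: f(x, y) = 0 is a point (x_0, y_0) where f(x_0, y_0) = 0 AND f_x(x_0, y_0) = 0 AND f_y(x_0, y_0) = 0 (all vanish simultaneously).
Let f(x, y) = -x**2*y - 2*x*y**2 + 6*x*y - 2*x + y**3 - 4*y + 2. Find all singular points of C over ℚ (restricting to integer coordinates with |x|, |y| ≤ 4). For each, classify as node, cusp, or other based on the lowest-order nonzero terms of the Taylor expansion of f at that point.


Singular points: {(1, 1)}; classification: node.

Compute partial derivatives:
  f_x = -2*x*y - 2*y**2 + 6*y - 2.
  f_y = -x**2 - 4*x*y + 6*x + 3*y**2 - 4.
Scan x_0 ∈ {−4, ..., 4}. For each x_0, f_y(x_0, y) is a polynomial in y; find its integer roots y ∈ {−4, ..., 4}, then test f_x and f at those candidates.
  x = -4: f_y(-4, y) = 3*y**2 + 16*y - 44; vanishes at y ∈ {2}. (-4, 2): f_x = 18 ≠ 0.
  x = -3: f_y(-3, y) = 3*y**2 + 12*y - 31; no integer root y with |y| ≤ 4.
  x = -2: f_y(-2, y) = 3*y**2 + 8*y - 20; no integer root y with |y| ≤ 4.
  x = -1: f_y(-1, y) = 3*y**2 + 4*y - 11; no integer root y with |y| ≤ 4.
  x = 0: f_y(0, y) = 3*y**2 - 4; no integer root y with |y| ≤ 4.
  x = 1: f_y(1, y) = 3*y**2 - 4*y + 1; vanishes at y ∈ {1}. (1, 1): f_x = 0, f = 0 — SINGULAR.
  x = 2: f_y(2, y) = 3*y**2 - 8*y + 4; vanishes at y ∈ {2}. (2, 2): f_x = -6 ≠ 0.
  x = 3: f_y(3, y) = 3*y**2 - 12*y + 5; no integer root y with |y| ≤ 4.
  x = 4: f_y(4, y) = 3*y**2 - 16*y + 4; no integer root y with |y| ≤ 4.
Only singular point on the grid: (1, 1).
Classify: substitute x = 1 + u, y = 1 + v and expand: f = -u**2*v - u**2 - 2*u*v**2 + v**3 + v**2.
No constant or linear terms (consistent with a singular point). Quadratic part: -u**2 + v**2. Cubic part: -u**2*v - 2*u*v**2 + v**3.
The quadratic part v**2 - u**2 = (v − u)(v + u) splits into two distinct linear factors, so there are two distinct tangent lines y − 1 = ±(x − 1) — this is a node (ordinary double point).
Classification: node.
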